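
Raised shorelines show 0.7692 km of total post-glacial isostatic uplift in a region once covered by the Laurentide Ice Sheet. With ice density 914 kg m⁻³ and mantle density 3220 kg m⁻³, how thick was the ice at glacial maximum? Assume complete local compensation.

2.71 km

u = t ρ_ice/ρ_m → t = u ρ_m/ρ_ice = 0.7692 km × 3220/914 = 2.71 km.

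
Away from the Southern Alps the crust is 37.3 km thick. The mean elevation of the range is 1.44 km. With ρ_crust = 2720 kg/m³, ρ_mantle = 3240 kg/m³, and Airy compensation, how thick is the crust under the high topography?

Root depth r = h ρ_c / (ρ_m − ρ_c) = 1.44 km × 2720 / 520 = 7.532 km.
Total thickness = T + h + r = 37.3 km + 1.44 km + 7.532 km = 46.3 km.

46.3 km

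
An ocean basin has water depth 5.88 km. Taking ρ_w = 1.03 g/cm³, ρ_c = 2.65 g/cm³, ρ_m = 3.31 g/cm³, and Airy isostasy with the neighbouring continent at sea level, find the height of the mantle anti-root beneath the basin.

14.4 km

Isostatic balance requires: replacing crust with seawater at the top is compensated by replacing crust with mantle at the base: d (ρ_c − ρ_w) = a (ρ_m − ρ_c).
a = d (ρ_c − ρ_w)/(ρ_m − ρ_c) = 5.88 km × 1.62/0.66 = 14.4 km.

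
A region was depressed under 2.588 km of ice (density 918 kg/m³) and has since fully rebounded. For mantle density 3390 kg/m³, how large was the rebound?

Removing the load lets mantle flow back in; uplift u satisfies ρ_ice t = ρ_m u.
u = t ρ_ice/ρ_m = 2.588 km × 918/3390 = 0.701 km.

0.701 km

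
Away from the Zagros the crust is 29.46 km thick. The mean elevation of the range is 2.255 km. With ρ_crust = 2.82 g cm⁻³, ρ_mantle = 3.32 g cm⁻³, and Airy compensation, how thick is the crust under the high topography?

44.4 km

Root depth r = h ρ_c / (ρ_m − ρ_c) = 2.255 km × 2.82 / 0.5 = 12.72 km.
Total thickness = T + h + r = 29.46 km + 2.255 km + 12.72 km = 44.4 km.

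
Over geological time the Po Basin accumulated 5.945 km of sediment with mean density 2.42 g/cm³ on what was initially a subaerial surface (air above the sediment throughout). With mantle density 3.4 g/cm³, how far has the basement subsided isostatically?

Subaerial load: s = t ρ_sed / ρ_m = 5.945 km × 2.42/3.4 = 4.23 km.

4.23 km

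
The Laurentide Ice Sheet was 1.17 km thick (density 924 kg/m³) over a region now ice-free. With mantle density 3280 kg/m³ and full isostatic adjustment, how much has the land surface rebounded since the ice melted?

0.33 km

Removing the load lets mantle flow back in; uplift u satisfies ρ_ice t = ρ_m u.
u = t ρ_ice/ρ_m = 1.17 km × 924/3280 = 0.33 km.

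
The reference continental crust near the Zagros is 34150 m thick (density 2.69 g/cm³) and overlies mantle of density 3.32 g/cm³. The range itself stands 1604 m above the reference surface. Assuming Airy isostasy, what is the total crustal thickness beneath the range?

Root depth r = h ρ_c / (ρ_m − ρ_c) = 1604 m × 2.69 / 0.63 = 6849 m.
Total thickness = T + h + r = 34150 m + 1604 m + 6849 m = 42600 m.

42600 m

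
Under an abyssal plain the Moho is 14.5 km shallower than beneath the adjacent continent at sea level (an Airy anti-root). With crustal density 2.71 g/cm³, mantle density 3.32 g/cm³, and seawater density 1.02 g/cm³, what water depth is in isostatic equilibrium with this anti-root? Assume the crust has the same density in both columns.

Replacing a thickness d of crust by seawater at the top must be balanced by replacing crust with mantle at the base: d (ρ_c − ρ_w) = a (ρ_m − ρ_c).
d = a (ρ_m − ρ_c)/(ρ_c − ρ_w) = 14.5 km × 0.61/1.69 = 5.23 km.

5.23 km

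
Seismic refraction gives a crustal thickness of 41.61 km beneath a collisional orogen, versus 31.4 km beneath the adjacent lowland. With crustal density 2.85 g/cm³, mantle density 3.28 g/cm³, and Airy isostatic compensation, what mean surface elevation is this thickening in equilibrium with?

1.34 km

Excess crust Δ = 41.61 km − 31.4 km = 10.21 km, split between elevation h and root r with h + r = Δ.
Airy balance ρ_c h = (ρ_m − ρ_c) r gives r = h ρ_c/(ρ_m − ρ_c), so h (1 + ρ_c/(ρ_m − ρ_c)) = Δ, i.e. h = Δ (ρ_m − ρ_c)/ρ_m.
h = 10.21 km × 0.43/3.28 = 1.34 km.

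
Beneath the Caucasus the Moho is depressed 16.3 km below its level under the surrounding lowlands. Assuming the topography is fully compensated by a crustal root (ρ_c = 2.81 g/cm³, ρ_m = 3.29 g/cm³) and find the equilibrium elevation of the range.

2.78 km

Balancing pressure at the compensation depth: ρ_c h = (ρ_m − ρ_c) r.
h = r (ρ_m − ρ_c) / ρ_c = 16.3 km × (3.29 − 2.81) / 2.81 = 2.78 km.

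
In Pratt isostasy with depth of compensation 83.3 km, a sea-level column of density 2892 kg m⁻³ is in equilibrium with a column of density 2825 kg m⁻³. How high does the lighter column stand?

1.98 km

ρ_ref D = ρ (D + h) → h = D (ρ_ref − ρ)/ρ.
h = 83.3 km × (2892 − 2825)/2825 = 1.98 km.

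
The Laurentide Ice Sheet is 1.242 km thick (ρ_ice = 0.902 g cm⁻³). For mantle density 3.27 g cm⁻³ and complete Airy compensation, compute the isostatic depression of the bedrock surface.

0.343 km

For local isostatic compensation: the ice load ρ_ice t is balanced by mantle displaced below, ρ_m s.
s = t ρ_ice / ρ_m = 1.242 km × 0.902/3.27 = 0.343 km.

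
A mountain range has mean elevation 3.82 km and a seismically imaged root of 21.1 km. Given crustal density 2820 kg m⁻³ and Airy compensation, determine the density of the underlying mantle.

Airy balance: ρ_c h = (ρ_m − ρ_c) r → ρ_m = ρ_c (1 + h/r).
ρ_m = 2820 × (1 + 3.82 km/21.1 km) = 3330 kg m⁻³.

3330 kg m⁻³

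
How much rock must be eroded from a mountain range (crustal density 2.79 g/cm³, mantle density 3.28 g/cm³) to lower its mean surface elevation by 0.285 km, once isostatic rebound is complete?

1.91 km

Net drop Δ = e − u = e − e ρ_c/ρ_m = e (ρ_m − ρ_c)/ρ_m.
e = Δ ρ_m/(ρ_m − ρ_c) = 0.285 km × 3.28/0.49 = 1.91 km.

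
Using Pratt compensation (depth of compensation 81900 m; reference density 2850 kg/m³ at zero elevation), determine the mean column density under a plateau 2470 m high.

Pratt balance: ρ_ref D = ρ (D + h).
ρ = ρ_ref D/(D + h) = 2850 × 81900 m/(81900 m + 2470 m) = 2770 kg/m³.

2770 kg/m³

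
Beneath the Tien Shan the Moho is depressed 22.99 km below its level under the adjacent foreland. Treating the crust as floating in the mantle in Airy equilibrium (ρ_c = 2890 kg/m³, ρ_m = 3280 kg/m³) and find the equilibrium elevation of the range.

Equating mass per unit area of the two columns: ρ_c h = (ρ_m − ρ_c) r.
h = r (ρ_m − ρ_c) / ρ_c = 22.99 km × (3280 − 2890) / 2890 = 3.1 km.

3.1 km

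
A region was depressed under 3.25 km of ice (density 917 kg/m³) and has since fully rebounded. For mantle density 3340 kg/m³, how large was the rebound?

0.892 km

Removing the load lets mantle flow back in; uplift u satisfies ρ_ice t = ρ_m u.
u = t ρ_ice/ρ_m = 3.25 km × 917/3340 = 0.892 km.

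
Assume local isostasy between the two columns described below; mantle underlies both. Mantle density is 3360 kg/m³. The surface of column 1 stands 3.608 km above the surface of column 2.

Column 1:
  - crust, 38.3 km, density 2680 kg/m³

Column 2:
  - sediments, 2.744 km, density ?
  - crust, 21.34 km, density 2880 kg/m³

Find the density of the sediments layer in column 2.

Take the compensation level at the base of the deeper column (depth z_c below the surface of column 1) and equate Σ ρ_i t_i down to z_c; mantle fills any gap and the z_c terms cancel.
Column 1: 38.3×2680 + (z_c − 38.3)×3360
Column 2: 3.608×0 + 2.744×ρ + 21.34×2880 + (z_c − 3.608 − 24.084)×3360
The z_c×3360 term appears on both sides and cancels. Collect the known terms of each column as K = Σ(ρt)_known − 3360 × (depth of known layers): K_1 = 102644 − 3360×38.3 = −26044; K_2 = 61459.2 − 3360×(3.608 + 24.084) = −31585.92.
Balance: K_1 = K_2 + 2.744×ρ, so ρ = (K_1 − K_2)/2.744 = 5541.92/2.744 = 2020 kg/m³.

2020 kg/m³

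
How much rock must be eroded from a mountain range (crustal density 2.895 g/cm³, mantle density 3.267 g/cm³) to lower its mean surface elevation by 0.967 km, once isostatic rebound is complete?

Net drop Δ = e − u = e − e ρ_c/ρ_m = e (ρ_m − ρ_c)/ρ_m.
e = Δ ρ_m/(ρ_m − ρ_c) = 0.967 km × 3.267/0.372 = 8.49 km.

8.49 km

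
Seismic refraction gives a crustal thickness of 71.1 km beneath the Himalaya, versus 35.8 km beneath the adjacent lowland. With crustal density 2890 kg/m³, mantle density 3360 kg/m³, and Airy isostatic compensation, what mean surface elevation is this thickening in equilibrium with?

4.94 km

Excess crust Δ = 71.1 km − 35.8 km = 35.3 km, split between elevation h and root r with h + r = Δ.
Airy balance ρ_c h = (ρ_m − ρ_c) r gives r = h ρ_c/(ρ_m − ρ_c), so h (1 + ρ_c/(ρ_m − ρ_c)) = Δ, i.e. h = Δ (ρ_m − ρ_c)/ρ_m.
h = 35.3 km × 470/3360 = 4.94 km.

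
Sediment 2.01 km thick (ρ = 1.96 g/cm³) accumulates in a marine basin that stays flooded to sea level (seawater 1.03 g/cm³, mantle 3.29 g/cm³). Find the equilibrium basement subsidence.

0.827 km

Submarine loading: the sediment displaces seawater, and the subsidence is in turn flooded, so s (ρ_m − ρ_w) = t (ρ_sed − ρ_w).
s = 2.01 km × (1.96 − 1.03) / (3.29 − 1.03) = 0.827 km.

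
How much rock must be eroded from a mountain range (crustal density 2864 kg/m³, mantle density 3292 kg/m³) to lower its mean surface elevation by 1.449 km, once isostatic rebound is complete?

11.1 km

Net drop Δ = e − u = e − e ρ_c/ρ_m = e (ρ_m − ρ_c)/ρ_m.
e = Δ ρ_m/(ρ_m − ρ_c) = 1.449 km × 3292/428 = 11.1 km.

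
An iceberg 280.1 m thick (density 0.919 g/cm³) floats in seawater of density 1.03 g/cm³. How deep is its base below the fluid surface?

Draft d = t ρ_obj/ρ_fluid = 280.1 m × 0.919/1.03 = 250 m.

250 m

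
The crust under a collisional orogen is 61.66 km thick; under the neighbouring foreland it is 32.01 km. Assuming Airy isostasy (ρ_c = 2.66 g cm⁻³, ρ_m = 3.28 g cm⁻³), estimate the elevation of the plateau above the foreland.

5.6 km

Excess crust Δ = 61.66 km − 32.01 km = 29.65 km, split between elevation h and root r with h + r = Δ.
Airy balance ρ_c h = (ρ_m − ρ_c) r gives r = h ρ_c/(ρ_m − ρ_c), so h (1 + ρ_c/(ρ_m − ρ_c)) = Δ, i.e. h = Δ (ρ_m − ρ_c)/ρ_m.
h = 29.65 km × 0.62/3.28 = 5.6 km.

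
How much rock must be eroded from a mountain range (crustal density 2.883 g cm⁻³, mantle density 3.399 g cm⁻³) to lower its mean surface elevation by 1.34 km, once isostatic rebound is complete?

Net drop Δ = e − u = e − e ρ_c/ρ_m = e (ρ_m − ρ_c)/ρ_m.
e = Δ ρ_m/(ρ_m − ρ_c) = 1.34 km × 3.399/0.516 = 8.83 km.

8.83 km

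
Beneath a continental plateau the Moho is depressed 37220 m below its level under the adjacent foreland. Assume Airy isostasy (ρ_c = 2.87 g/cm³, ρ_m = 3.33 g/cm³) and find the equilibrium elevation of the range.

Equating mass per unit area of the two columns: ρ_c h = (ρ_m − ρ_c) r.
h = r (ρ_m − ρ_c) / ρ_c = 37220 m × (3.33 − 2.87) / 2.87 = 5970 m.

5970 m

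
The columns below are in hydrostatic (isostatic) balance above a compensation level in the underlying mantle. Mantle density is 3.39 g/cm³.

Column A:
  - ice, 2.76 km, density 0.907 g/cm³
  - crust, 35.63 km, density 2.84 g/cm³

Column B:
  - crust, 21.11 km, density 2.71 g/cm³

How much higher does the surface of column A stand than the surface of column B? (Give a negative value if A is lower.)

3.57 km

For any compensation level in the mantle, the mantle terms cancel and isostasy reduces to e = (Σt_A − Σt_B) − (Σ(ρt)_A − Σ(ρt)_B) / ρ_m.
Σt_A = 38.39 km; Σt_B = 21.11 km; Σ(ρt)_A = 103.69252; Σ(ρt)_B = 57.2081 (in km·g/cm³).
e = (38.39 − 21.11) − (103.69252 − 57.2081) / 3.39 = 3.57 km.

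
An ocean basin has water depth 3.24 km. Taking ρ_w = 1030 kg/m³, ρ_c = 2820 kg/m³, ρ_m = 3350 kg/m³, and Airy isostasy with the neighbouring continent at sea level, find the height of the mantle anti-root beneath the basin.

10.9 km

In Airy isostatic equilibrium: replacing crust with seawater at the top is compensated by replacing crust with mantle at the base: d (ρ_c − ρ_w) = a (ρ_m − ρ_c).
a = d (ρ_c − ρ_w)/(ρ_m − ρ_c) = 3.24 km × 1790/530 = 10.9 km.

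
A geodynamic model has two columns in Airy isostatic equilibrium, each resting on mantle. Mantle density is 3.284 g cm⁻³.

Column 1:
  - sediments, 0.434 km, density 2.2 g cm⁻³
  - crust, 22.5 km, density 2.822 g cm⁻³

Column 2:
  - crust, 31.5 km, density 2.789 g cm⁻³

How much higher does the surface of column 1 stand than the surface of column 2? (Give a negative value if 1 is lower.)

For any compensation level in the mantle, the mantle terms cancel and isostasy reduces to e = (Σt_1 − Σt_2) − (Σ(ρt)_1 − Σ(ρt)_2) / ρ_m.
Σt_1 = 22.934 km; Σt_2 = 31.5 km; Σ(ρt)_1 = 64.4498; Σ(ρt)_2 = 87.8535 (in km·g cm⁻³).
e = (22.934 − 31.5) − (64.4498 − 87.8535) / 3.284 = −1.44 km.

−1.44 km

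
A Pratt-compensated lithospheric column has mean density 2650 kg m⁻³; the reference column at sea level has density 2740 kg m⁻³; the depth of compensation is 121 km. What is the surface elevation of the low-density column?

ρ_ref D = ρ (D + h) → h = D (ρ_ref − ρ)/ρ.
h = 121 km × (2740 − 2650)/2650 = 4.11 km.

4.11 km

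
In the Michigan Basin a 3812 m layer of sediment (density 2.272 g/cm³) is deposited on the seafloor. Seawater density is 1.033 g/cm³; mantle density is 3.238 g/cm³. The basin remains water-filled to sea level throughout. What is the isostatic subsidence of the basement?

Submarine loading: the sediment displaces seawater, and the subsidence is in turn flooded, so s (ρ_m − ρ_w) = t (ρ_sed − ρ_w).
s = 3812 m × (2.272 − 1.033) / (3.238 − 1.033) = 2140 m.

2140 m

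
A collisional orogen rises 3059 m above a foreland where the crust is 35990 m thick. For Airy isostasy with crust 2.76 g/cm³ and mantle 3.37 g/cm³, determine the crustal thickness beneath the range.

52900 m

Root depth r = h ρ_c / (ρ_m − ρ_c) = 3059 m × 2.76 / 0.61 = 13840 m.
Total thickness = T + h + r = 35990 m + 3059 m + 13840 m = 52900 m.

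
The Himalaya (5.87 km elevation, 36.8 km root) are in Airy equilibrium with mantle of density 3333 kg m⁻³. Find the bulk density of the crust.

ρ_c h = (ρ_m − ρ_c) r → ρ_c (h + r) = ρ_m r → ρ_c = ρ_m r / (h + r).
ρ_c = 3333 × 36.8 km / (5.87 km + 36.8 km) = 2870 kg m⁻³.

2870 kg m⁻³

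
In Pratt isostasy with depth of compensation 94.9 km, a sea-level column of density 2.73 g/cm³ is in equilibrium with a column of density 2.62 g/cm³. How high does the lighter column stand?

ρ_ref D = ρ (D + h) → h = D (ρ_ref − ρ)/ρ.
h = 94.9 km × (2.73 − 2.62)/2.62 = 3.98 km.

3.98 km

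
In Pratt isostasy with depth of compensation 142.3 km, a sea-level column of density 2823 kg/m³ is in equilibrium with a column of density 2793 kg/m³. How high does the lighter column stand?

1.53 km

ρ_ref D = ρ (D + h) → h = D (ρ_ref − ρ)/ρ.
h = 142.3 km × (2823 − 2793)/2793 = 1.53 km.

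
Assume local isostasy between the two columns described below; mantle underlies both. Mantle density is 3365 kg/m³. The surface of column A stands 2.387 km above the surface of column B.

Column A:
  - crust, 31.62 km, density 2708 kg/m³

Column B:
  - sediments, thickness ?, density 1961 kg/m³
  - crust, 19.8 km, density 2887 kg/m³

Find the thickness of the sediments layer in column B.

2.33 km

Take the compensation level at the base of the deeper column (depth z_c below the surface of column A) and equate Σ ρ_i t_i down to z_c; mantle fills any gap and the z_c terms cancel.
Column A: 31.62×2708 + (z_c − 31.62)×3365
Column B: 2.387×0 + x×1961 + 19.8×2887 + (z_c − 2.387 − 19.8 − x)×3365
The z_c×3365 term appears on both sides and cancels. Collect the known terms of each column as K = Σ(ρt)_known − 3365 × (depth of known layers): K_A = 85626.96 − 3365×31.62 = −20774.34; K_B = 57162.6 − 3365×(2.387 + 19.8) = −17496.655.
Balance: K_A = K_B − x×(3365 − 1961), so x = (K_B − K_A)/(3365 − 1961) = 3277.68/1404 = 2.33 km.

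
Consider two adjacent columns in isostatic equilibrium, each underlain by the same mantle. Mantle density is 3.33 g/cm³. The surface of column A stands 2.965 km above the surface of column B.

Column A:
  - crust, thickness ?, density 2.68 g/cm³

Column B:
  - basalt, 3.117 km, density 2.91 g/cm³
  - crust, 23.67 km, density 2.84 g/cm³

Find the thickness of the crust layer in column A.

35 km

Take the compensation level at the base of the deeper column (depth z_c below the surface of column A) and equate Σ ρ_i t_i down to z_c; mantle fills any gap and the z_c terms cancel.
Column A: x×2.68 + (z_c − 0 − x)×3.33
Column B: 2.965×0 + 3.117×2.91 + 23.67×2.84 + (z_c − 2.965 − 26.787)×3.33
The z_c×3.33 term appears on both sides and cancels. Collect the known terms of each column as K = Σ(ρt)_known − 3.33 × (depth of known layers): K_A = 0 − 3.33×0 = 0; K_B = 76.29327 − 3.33×(2.965 + 26.787) = −22.78089.
Balance: K_A − x×(3.33 − 2.68) = K_B, so x = (K_A − K_B)/(3.33 − 2.68) = 22.7809/0.65 = 35 km.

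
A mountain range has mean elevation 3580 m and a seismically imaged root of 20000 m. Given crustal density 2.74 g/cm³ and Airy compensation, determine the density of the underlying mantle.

3.23 g/cm³

Airy balance: ρ_c h = (ρ_m − ρ_c) r → ρ_m = ρ_c (1 + h/r).
ρ_m = 2.74 × (1 + 3580 m/20000 m) = 3.23 g/cm³.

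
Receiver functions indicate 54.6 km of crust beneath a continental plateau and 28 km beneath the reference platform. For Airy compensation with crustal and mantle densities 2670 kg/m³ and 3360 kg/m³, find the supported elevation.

5.46 km

Excess crust Δ = 54.6 km − 28 km = 26.6 km, split between elevation h and root r with h + r = Δ.
Airy balance ρ_c h = (ρ_m − ρ_c) r gives r = h ρ_c/(ρ_m − ρ_c), so h (1 + ρ_c/(ρ_m − ρ_c)) = Δ, i.e. h = Δ (ρ_m − ρ_c)/ρ_m.
h = 26.6 km × 690/3360 = 5.46 km.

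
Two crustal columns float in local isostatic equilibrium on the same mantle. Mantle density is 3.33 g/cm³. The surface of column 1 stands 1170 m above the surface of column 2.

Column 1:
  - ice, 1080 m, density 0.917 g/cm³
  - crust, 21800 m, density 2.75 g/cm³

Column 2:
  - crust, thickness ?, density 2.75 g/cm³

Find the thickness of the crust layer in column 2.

19600 m

Take the compensation level at the base of the deeper column (depth z_c below the surface of column 1) and equate Σ ρ_i t_i down to z_c; mantle fills any gap and the z_c terms cancel.
Column 1: 1080×0.917 + 21800×2.75 + (z_c − 22880)×3.33
Column 2: 1170×0 + x×2.75 + (z_c − 1170 − 0 − x)×3.33
The z_c×3.33 term appears on both sides and cancels. Collect the known terms of each column as K = Σ(ρt)_known − 3.33 × (depth of known layers): K_1 = 60940.36 − 3.33×22880 = −15250.04; K_2 = 0 − 3.33×(1170 + 0) = −3896.1.
Balance: K_1 = K_2 − x×(3.33 − 2.75), so x = (K_2 − K_1)/(3.33 − 2.75) = 11353.9/0.58 = 19600 m.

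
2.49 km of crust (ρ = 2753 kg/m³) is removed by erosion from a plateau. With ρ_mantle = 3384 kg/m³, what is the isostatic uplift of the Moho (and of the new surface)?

2.03 km

Unloading: uplift u = e ρ_c/ρ_m = 2.49 km × 2753/3384 = 2.03 km.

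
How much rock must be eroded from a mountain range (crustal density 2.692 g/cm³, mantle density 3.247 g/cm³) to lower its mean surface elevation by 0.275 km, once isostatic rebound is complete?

Net drop Δ = e − u = e − e ρ_c/ρ_m = e (ρ_m − ρ_c)/ρ_m.
e = Δ ρ_m/(ρ_m − ρ_c) = 0.275 km × 3.247/0.555 = 1.61 km.

1.61 km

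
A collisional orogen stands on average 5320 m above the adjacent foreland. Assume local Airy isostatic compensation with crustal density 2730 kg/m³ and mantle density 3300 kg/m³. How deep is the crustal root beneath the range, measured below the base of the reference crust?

Isostatic balance requires: the weight of the topography is balanced by the buoyancy of the root, ρ_c h = (ρ_m − ρ_c) r.
r = h · ρ_c / (ρ_m − ρ_c) = 5320 m × 2730 / (3300 − 2730) = 25500 m.

25500 m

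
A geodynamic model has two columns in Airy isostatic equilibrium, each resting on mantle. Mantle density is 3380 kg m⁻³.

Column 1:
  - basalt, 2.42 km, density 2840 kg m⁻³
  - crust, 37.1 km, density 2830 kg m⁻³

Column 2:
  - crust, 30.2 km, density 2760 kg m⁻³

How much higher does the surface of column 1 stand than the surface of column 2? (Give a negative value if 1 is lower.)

For any compensation level in the mantle, the mantle terms cancel and isostasy reduces to e = (Σt_1 − Σt_2) − (Σ(ρt)_1 − Σ(ρt)_2) / ρ_m.
Σt_1 = 39.52 km; Σt_2 = 30.2 km; Σ(ρt)_1 = 111865.8; Σ(ρt)_2 = 83352 (in km·kg m⁻³).
e = (39.52 − 30.2) − (111865.8 − 83352) / 3380 = 0.884 km.

0.884 km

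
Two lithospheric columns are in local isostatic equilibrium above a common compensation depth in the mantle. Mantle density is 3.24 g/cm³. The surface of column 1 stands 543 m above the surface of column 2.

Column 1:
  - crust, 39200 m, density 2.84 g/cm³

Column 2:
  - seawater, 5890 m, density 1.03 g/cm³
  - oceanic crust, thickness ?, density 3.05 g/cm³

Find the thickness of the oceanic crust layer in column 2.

4760 m

Take the compensation level at the base of the deeper column (depth z_c below the surface of column 1) and equate Σ ρ_i t_i down to z_c; mantle fills any gap and the z_c terms cancel.
Column 1: 39200×2.84 + (z_c − 39200)×3.24
Column 2: 543×0 + 5890×1.03 + x×3.05 + (z_c − 543 − 5890 − x)×3.24
The z_c×3.24 term appears on both sides and cancels. Collect the known terms of each column as K = Σ(ρt)_known − 3.24 × (depth of known layers): K_1 = 111328 − 3.24×39200 = −15680; K_2 = 6066.7 − 3.24×(543 + 5890) = −14776.22.
Balance: K_1 = K_2 − x×(3.24 − 3.05), so x = (K_2 − K_1)/(3.24 − 3.05) = 903.78/0.19 = 4760 m.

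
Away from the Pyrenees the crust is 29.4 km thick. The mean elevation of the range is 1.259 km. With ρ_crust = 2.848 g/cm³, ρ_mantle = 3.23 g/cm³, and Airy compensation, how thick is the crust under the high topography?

Root depth r = h ρ_c / (ρ_m − ρ_c) = 1.259 km × 2.848 / 0.382 = 9.386 km.
Total thickness = T + h + r = 29.4 km + 1.259 km + 9.386 km = 40 km.

40 km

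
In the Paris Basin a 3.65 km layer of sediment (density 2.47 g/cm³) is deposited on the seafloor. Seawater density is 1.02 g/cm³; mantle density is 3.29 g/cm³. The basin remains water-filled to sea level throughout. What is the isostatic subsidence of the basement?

2.33 km

Submarine loading: the sediment displaces seawater, and the subsidence is in turn flooded, so s (ρ_m − ρ_w) = t (ρ_sed − ρ_w).
s = 3.65 km × (2.47 − 1.02) / (3.29 − 1.02) = 2.33 km.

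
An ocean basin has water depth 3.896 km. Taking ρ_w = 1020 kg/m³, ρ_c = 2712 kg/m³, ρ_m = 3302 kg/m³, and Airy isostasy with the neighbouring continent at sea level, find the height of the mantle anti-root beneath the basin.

In Airy isostatic equilibrium: replacing crust with seawater at the top is compensated by replacing crust with mantle at the base: d (ρ_c − ρ_w) = a (ρ_m − ρ_c).
a = d (ρ_c − ρ_w)/(ρ_m − ρ_c) = 3.896 km × 1692/590 = 11.2 km.

11.2 km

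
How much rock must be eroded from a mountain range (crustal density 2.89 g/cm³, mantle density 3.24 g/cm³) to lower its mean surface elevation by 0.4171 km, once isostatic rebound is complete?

Net drop Δ = e − u = e − e ρ_c/ρ_m = e (ρ_m − ρ_c)/ρ_m.
e = Δ ρ_m/(ρ_m − ρ_c) = 0.4171 km × 3.24/0.35 = 3.86 km.

3.86 km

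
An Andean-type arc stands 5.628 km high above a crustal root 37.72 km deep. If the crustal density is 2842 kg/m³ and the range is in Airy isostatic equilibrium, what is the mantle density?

3270 kg/m³

Airy balance: ρ_c h = (ρ_m − ρ_c) r → ρ_m = ρ_c (1 + h/r).
ρ_m = 2842 × (1 + 5.628 km/37.72 km) = 3270 kg/m³.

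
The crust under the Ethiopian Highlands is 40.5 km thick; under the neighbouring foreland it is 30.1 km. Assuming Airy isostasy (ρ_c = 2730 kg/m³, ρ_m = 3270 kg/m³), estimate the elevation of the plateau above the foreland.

1.72 km

Excess crust Δ = 40.5 km − 30.1 km = 10.4 km, split between elevation h and root r with h + r = Δ.
Airy balance ρ_c h = (ρ_m − ρ_c) r gives r = h ρ_c/(ρ_m − ρ_c), so h (1 + ρ_c/(ρ_m − ρ_c)) = Δ, i.e. h = Δ (ρ_m − ρ_c)/ρ_m.
h = 10.4 km × 540/3270 = 1.72 km.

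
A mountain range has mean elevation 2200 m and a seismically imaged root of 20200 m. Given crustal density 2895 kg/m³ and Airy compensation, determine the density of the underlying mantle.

3210 kg/m³

Airy balance: ρ_c h = (ρ_m − ρ_c) r → ρ_m = ρ_c (1 + h/r).
ρ_m = 2895 × (1 + 2200 m/20200 m) = 3210 kg/m³.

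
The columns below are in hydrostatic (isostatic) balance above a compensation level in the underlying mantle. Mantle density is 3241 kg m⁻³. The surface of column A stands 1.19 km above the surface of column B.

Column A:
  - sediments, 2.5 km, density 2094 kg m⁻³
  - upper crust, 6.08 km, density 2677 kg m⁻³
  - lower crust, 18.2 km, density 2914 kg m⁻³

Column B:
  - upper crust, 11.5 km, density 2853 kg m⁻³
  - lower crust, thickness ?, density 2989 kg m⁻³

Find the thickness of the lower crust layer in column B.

15.6 km

Take the compensation level at the base of the deeper column (depth z_c below the surface of column A) and equate Σ ρ_i t_i down to z_c; mantle fills any gap and the z_c terms cancel.
Column A: 2.5×2094 + 6.08×2677 + 18.2×2914 + (z_c − 26.78)×3241
Column B: 1.19×0 + 11.5×2853 + x×2989 + (z_c − 1.19 − 11.5 − x)×3241
The z_c×3241 term appears on both sides and cancels. Collect the known terms of each column as K = Σ(ρt)_known − 3241 × (depth of known layers): K_A = 74545.96 − 3241×26.78 = −12248.02; K_B = 32809.5 − 3241×(1.19 + 11.5) = −8318.79.
Balance: K_A = K_B − x×(3241 − 2989), so x = (K_B − K_A)/(3241 − 2989) = 3929.23/252 = 15.6 km.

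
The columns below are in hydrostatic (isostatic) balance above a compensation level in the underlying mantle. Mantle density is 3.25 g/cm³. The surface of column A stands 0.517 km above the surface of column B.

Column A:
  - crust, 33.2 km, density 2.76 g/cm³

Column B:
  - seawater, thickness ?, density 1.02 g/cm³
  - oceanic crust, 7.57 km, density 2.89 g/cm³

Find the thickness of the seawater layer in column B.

5.32 km

Take the compensation level at the base of the deeper column (depth z_c below the surface of column A) and equate Σ ρ_i t_i down to z_c; mantle fills any gap and the z_c terms cancel.
Column A: 33.2×2.76 + (z_c − 33.2)×3.25
Column B: 0.517×0 + x×1.02 + 7.57×2.89 + (z_c − 0.517 − 7.57 − x)×3.25
The z_c×3.25 term appears on both sides and cancels. Collect the known terms of each column as K = Σ(ρt)_known − 3.25 × (depth of known layers): K_A = 91.632 − 3.25×33.2 = −16.268; K_B = 21.8773 − 3.25×(0.517 + 7.57) = −4.40545.
Balance: K_A = K_B − x×(3.25 − 1.02), so x = (K_B − K_A)/(3.25 − 1.02) = 11.8625/2.23 = 5.32 km.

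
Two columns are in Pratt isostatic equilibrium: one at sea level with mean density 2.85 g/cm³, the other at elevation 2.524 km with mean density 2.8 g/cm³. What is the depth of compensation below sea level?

ρ_ref D = ρ (D + h) → D (ρ_ref − ρ) = ρ h.
D = ρ h/(ρ_ref − ρ) = 2.8 × 2.524 km/(2.85 − 2.8) = 141 km.

141 km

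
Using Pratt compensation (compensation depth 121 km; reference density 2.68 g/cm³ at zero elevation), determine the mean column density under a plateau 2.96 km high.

Pratt balance: ρ_ref D = ρ (D + h).
ρ = ρ_ref D/(D + h) = 2.68 × 121 km/(121 km + 2.96 km) = 2.62 g/cm³.

2.62 g/cm³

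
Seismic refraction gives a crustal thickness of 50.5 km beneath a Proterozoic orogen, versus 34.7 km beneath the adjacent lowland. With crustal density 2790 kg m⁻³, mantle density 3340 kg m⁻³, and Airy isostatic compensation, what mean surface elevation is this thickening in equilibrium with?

Excess crust Δ = 50.5 km − 34.7 km = 15.8 km, split between elevation h and root r with h + r = Δ.
Airy balance ρ_c h = (ρ_m − ρ_c) r gives r = h ρ_c/(ρ_m − ρ_c), so h (1 + ρ_c/(ρ_m − ρ_c)) = Δ, i.e. h = Δ (ρ_m − ρ_c)/ρ_m.
h = 15.8 km × 550/3340 = 2.6 km.

2.6 km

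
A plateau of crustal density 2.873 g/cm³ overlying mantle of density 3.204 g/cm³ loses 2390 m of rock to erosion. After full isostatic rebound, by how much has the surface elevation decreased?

247 m

Rebound u = e ρ_c/ρ_m = 2390 m × 2.873/3.204 = 2143 m.
Net surface drop = e − u = 2390 m − 2143 m = e (ρ_m − ρ_c)/ρ_m = 247 m.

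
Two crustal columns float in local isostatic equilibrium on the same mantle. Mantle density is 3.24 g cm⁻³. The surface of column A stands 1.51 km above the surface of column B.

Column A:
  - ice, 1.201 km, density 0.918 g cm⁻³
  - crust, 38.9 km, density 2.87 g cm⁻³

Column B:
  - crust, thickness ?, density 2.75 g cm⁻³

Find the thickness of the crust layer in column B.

Take the compensation level at the base of the deeper column (depth z_c below the surface of column A) and equate Σ ρ_i t_i down to z_c; mantle fills any gap and the z_c terms cancel.
Column A: 1.201×0.918 + 38.9×2.87 + (z_c − 40.101)×3.24
Column B: 1.51×0 + x×2.75 + (z_c − 1.51 − 0 − x)×3.24
The z_c×3.24 term appears on both sides and cancels. Collect the known terms of each column as K = Σ(ρt)_known − 3.24 × (depth of known layers): K_A = 112.745518 − 3.24×40.101 = −17.181722; K_B = 0 − 3.24×(1.51 + 0) = −4.8924.
Balance: K_A = K_B − x×(3.24 − 2.75), so x = (K_B − K_A)/(3.24 − 2.75) = 12.2893/0.49 = 25.1 km.

25.1 km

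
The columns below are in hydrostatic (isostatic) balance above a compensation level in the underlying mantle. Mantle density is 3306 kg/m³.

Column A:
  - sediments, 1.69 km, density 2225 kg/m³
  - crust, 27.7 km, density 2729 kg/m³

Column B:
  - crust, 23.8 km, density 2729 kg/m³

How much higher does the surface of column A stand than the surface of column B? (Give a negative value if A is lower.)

1.23 km

For any compensation level in the mantle, the mantle terms cancel and isostasy reduces to e = (Σt_A − Σt_B) − (Σ(ρt)_A − Σ(ρt)_B) / ρ_m.
Σt_A = 29.39 km; Σt_B = 23.8 km; Σ(ρt)_A = 79353.55; Σ(ρt)_B = 64950.2 (in km·kg/m³).
e = (29.39 − 23.8) − (79353.55 − 64950.2) / 3306 = 1.23 km.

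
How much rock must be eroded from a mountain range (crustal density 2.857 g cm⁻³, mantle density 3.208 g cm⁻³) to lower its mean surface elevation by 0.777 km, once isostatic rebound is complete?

7.1 km

Net drop Δ = e − u = e − e ρ_c/ρ_m = e (ρ_m − ρ_c)/ρ_m.
e = Δ ρ_m/(ρ_m − ρ_c) = 0.777 km × 3.208/0.351 = 7.1 km.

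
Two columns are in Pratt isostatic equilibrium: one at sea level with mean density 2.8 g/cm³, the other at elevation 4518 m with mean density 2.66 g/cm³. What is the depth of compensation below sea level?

85800 m

ρ_ref D = ρ (D + h) → D (ρ_ref − ρ) = ρ h.
D = ρ h/(ρ_ref − ρ) = 2.66 × 4518 m/(2.8 − 2.66) = 85800 m.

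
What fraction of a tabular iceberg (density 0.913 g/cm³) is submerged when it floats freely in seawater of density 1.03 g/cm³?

88.6%

Submerged fraction = ρ_obj/ρ_fluid = 0.913/1.03 = 88.6%.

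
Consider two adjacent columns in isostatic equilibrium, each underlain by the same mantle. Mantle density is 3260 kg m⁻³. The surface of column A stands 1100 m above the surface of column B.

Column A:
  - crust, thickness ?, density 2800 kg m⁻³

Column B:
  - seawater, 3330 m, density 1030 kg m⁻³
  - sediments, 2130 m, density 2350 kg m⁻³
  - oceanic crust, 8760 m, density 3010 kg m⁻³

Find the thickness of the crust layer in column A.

32900 m

Take the compensation level at the base of the deeper column (depth z_c below the surface of column A) and equate Σ ρ_i t_i down to z_c; mantle fills any gap and the z_c terms cancel.
Column A: x×2800 + (z_c − 0 − x)×3260
Column B: 1100×0 + 3330×1030 + 2130×2350 + 8760×3010 + (z_c − 1100 − 14220)×3260
The z_c×3260 term appears on both sides and cancels. Collect the known terms of each column as K = Σ(ρt)_known − 3260 × (depth of known layers): K_A = 0 − 3260×0 = 0; K_B = 34803000 − 3260×(1100 + 14220) = −15140200.
Balance: K_A − x×(3260 − 2800) = K_B, so x = (K_A − K_B)/(3260 − 2800) = 15140200/460 = 32900 m.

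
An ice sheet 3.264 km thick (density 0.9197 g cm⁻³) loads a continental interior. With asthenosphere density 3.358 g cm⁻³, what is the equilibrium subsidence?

0.894 km

Equating mass per unit area of the two columns: the ice load ρ_ice t is balanced by mantle displaced below, ρ_m s.
s = t ρ_ice / ρ_m = 3.264 km × 0.9197/3.358 = 0.894 km.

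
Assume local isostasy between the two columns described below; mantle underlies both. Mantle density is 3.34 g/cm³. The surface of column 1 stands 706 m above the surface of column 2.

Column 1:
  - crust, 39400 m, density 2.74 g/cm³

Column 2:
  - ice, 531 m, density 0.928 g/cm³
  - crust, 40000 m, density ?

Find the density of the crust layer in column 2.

2.84 g/cm³

Take the compensation level at the base of the deeper column (depth z_c below the surface of column 1) and equate Σ ρ_i t_i down to z_c; mantle fills any gap and the z_c terms cancel.
Column 1: 39400×2.74 + (z_c − 39400)×3.34
Column 2: 706×0 + 531×0.928 + 40000×ρ + (z_c − 706 − 40531)×3.34
The z_c×3.34 term appears on both sides and cancels. Collect the known terms of each column as K = Σ(ρt)_known − 3.34 × (depth of known layers): K_1 = 107956 − 3.34×39400 = −23640; K_2 = 492.768 − 3.34×(706 + 40531) = −137238.812.
Balance: K_1 = K_2 + 40000×ρ, so ρ = (K_1 − K_2)/40000 = 113599/40000 = 2.84 g/cm³.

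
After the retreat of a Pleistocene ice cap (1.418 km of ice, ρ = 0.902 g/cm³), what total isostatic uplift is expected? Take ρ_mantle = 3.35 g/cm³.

0.382 km

Removing the load lets mantle flow back in; uplift u satisfies ρ_ice t = ρ_m u.
u = t ρ_ice/ρ_m = 1.418 km × 0.902/3.35 = 0.382 km.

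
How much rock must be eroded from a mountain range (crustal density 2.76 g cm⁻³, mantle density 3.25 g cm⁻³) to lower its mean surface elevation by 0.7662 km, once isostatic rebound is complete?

Net drop Δ = e − u = e − e ρ_c/ρ_m = e (ρ_m − ρ_c)/ρ_m.
e = Δ ρ_m/(ρ_m − ρ_c) = 0.7662 km × 3.25/0.49 = 5.08 km.

5.08 km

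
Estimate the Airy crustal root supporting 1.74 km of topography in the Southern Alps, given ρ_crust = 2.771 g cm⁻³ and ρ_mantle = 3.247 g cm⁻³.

10.1 km

In Airy isostatic equilibrium: the weight of the topography is balanced by the buoyancy of the root, ρ_c h = (ρ_m − ρ_c) r.
r = h · ρ_c / (ρ_m − ρ_c) = 1.74 km × 2.771 / (3.247 − 2.771) = 10.1 km.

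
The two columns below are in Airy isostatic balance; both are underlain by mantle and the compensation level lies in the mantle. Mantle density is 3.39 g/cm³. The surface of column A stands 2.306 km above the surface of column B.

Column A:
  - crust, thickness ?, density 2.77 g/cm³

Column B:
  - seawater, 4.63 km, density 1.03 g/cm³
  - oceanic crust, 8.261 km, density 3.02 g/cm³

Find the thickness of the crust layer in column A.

35.2 km

Take the compensation level at the base of the deeper column (depth z_c below the surface of column A) and equate Σ ρ_i t_i down to z_c; mantle fills any gap and the z_c terms cancel.
Column A: x×2.77 + (z_c − 0 − x)×3.39
Column B: 2.306×0 + 4.63×1.03 + 8.261×3.02 + (z_c − 2.306 − 12.891)×3.39
The z_c×3.39 term appears on both sides and cancels. Collect the known terms of each column as K = Σ(ρt)_known − 3.39 × (depth of known layers): K_A = 0 − 3.39×0 = 0; K_B = 29.71712 − 3.39×(2.306 + 12.891) = −21.80071.
Balance: K_A − x×(3.39 − 2.77) = K_B, so x = (K_A − K_B)/(3.39 − 2.77) = 21.8007/0.62 = 35.2 km.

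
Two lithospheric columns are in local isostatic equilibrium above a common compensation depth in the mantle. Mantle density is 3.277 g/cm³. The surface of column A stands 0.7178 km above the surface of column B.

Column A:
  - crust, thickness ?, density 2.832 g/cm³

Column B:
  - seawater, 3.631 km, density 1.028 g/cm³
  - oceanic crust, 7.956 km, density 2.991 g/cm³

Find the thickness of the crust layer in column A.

28.8 km

Take the compensation level at the base of the deeper column (depth z_c below the surface of column A) and equate Σ ρ_i t_i down to z_c; mantle fills any gap and the z_c terms cancel.
Column A: x×2.832 + (z_c − 0 − x)×3.277
Column B: 0.7178×0 + 3.631×1.028 + 7.956×2.991 + (z_c − 0.7178 − 11.587)×3.277
The z_c×3.277 term appears on both sides and cancels. Collect the known terms of each column as K = Σ(ρt)_known − 3.277 × (depth of known layers): K_A = 0 − 3.277×0 = 0; K_B = 27.529064 − 3.277×(0.7178 + 11.587) = −12.7937656.
Balance: K_A − x×(3.277 − 2.832) = K_B, so x = (K_A − K_B)/(3.277 − 2.832) = 12.7938/0.445 = 28.8 km.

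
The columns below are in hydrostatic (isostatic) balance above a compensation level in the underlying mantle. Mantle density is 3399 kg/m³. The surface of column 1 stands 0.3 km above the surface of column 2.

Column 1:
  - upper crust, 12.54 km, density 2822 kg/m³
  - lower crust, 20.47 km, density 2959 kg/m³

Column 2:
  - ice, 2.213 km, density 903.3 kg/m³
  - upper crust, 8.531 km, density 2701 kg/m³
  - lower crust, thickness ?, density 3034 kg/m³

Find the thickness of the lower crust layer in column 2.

Take the compensation level at the base of the deeper column (depth z_c below the surface of column 1) and equate Σ ρ_i t_i down to z_c; mantle fills any gap and the z_c terms cancel.
Column 1: 12.54×2822 + 20.47×2959 + (z_c − 33.01)×3399
Column 2: 0.3×0 + 2.213×903.3 + 8.531×2701 + x×3034 + (z_c − 0.3 − 10.744 − x)×3399
The z_c×3399 term appears on both sides and cancels. Collect the known terms of each column as K = Σ(ρt)_known − 3399 × (depth of known layers): K_1 = 95958.61 − 3399×33.01 = −16242.38; K_2 = 25041.2339 − 3399×(0.3 + 10.744) = −12497.3221.
Balance: K_1 = K_2 − x×(3399 − 3034), so x = (K_2 − K_1)/(3399 − 3034) = 3745.06/365 = 10.3 km.

10.3 km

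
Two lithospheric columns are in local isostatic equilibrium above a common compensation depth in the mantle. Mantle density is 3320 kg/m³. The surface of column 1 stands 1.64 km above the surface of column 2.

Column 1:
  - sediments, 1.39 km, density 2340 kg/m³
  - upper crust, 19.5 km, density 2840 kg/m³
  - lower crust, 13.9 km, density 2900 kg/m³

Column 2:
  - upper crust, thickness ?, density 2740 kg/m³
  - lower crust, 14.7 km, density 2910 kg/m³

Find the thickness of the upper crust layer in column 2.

8.77 km

Take the compensation level at the base of the deeper column (depth z_c below the surface of column 1) and equate Σ ρ_i t_i down to z_c; mantle fills any gap and the z_c terms cancel.
Column 1: 1.39×2340 + 19.5×2840 + 13.9×2900 + (z_c − 34.79)×3320
Column 2: 1.64×0 + x×2740 + 14.7×2910 + (z_c − 1.64 − 14.7 − x)×3320
The z_c×3320 term appears on both sides and cancels. Collect the known terms of each column as K = Σ(ρt)_known − 3320 × (depth of known layers): K_1 = 98942.6 − 3320×34.79 = −16560.2; K_2 = 42777 − 3320×(1.64 + 14.7) = −11471.8.
Balance: K_1 = K_2 − x×(3320 − 2740), so x = (K_2 − K_1)/(3320 − 2740) = 5088.4/580 = 8.77 km.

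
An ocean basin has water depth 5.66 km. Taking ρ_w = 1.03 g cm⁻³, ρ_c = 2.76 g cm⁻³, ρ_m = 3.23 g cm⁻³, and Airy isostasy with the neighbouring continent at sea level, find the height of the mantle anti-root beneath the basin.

By Archimedes' principle applied to the lithosphere: replacing crust with seawater at the top is compensated by replacing crust with mantle at the base: d (ρ_c − ρ_w) = a (ρ_m − ρ_c).
a = d (ρ_c − ρ_w)/(ρ_m − ρ_c) = 5.66 km × 1.73/0.47 = 20.8 km.

20.8 km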